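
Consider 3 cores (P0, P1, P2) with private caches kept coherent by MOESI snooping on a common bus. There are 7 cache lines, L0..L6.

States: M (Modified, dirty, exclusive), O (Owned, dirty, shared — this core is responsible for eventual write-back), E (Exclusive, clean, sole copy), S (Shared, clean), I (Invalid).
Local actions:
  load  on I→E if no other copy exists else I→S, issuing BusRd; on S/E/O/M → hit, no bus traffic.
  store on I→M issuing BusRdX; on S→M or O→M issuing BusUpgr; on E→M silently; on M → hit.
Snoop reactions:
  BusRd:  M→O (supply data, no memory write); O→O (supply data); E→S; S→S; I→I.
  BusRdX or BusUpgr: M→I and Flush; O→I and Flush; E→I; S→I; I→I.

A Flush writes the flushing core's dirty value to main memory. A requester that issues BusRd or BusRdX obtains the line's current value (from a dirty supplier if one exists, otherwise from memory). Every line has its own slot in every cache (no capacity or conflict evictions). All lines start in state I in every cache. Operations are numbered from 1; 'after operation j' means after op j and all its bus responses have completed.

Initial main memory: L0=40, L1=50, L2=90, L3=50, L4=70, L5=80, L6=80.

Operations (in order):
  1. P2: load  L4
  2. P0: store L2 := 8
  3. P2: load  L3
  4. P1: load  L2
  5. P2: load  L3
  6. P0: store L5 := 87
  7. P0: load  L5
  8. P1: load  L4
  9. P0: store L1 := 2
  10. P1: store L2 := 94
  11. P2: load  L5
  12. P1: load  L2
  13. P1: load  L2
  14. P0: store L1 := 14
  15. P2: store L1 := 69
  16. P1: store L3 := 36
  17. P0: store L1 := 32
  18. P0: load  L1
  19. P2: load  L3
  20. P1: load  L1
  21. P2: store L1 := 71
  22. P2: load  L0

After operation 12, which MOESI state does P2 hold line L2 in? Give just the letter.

state = I

[1] P2: load  L4 | P0:I, P1:I, P2:E(70) | bus: BusRd
[2] P0: store L2 := 8 | P0:M(8), P1:I, P2:I | bus: BusRdX
[3] P2: load  L3 | P0:I, P1:I, P2:E(50) | bus: BusRd
[4] P1: load  L2 | P0:O(8), P1:S(8), P2:I | bus: BusRd
[5] P2: load  L3 | P0:I, P1:I, P2:E(50) | bus: none
[6] P0: store L5 := 87 | P0:M(87), P1:I, P2:I | bus: BusRdX
[7] P0: load  L5 | P0:M(87), P1:I, P2:I | bus: none
[8] P1: load  L4 | P0:I, P1:S(70), P2:S(70) | bus: BusRd
[9] P0: store L1 := 2 | P0:M(2), P1:I, P2:I | bus: BusRdX
[10] P1: store L2 := 94 | P0:I, P1:M(94), P2:I | bus: BusUpgr,Flush
[11] P2: load  L5 | P0:O(87), P1:I, P2:S(87) | bus: BusRd
[12] P1: load  L2 | P0:I, P1:M(94), P2:I | bus: none
[13] P1: load  L2 | P0:I, P1:M(94), P2:I | bus: none
[14] P0: store L1 := 14 | P0:M(14), P1:I, P2:I | bus: none
[15] P2: store L1 := 69 | P0:I, P1:I, P2:M(69) | bus: BusRdX,Flush
[16] P1: store L3 := 36 | P0:I, P1:M(36), P2:I | bus: BusRdX
[17] P0: store L1 := 32 | P0:M(32), P1:I, P2:I | bus: BusRdX,Flush
[18] P0: load  L1 | P0:M(32), P1:I, P2:I | bus: none
[19] P2: load  L3 | P0:I, P1:O(36), P2:S(36) | bus: BusRd
[20] P1: load  L1 | P0:O(32), P1:S(32), P2:I | bus: BusRd
[21] P2: store L1 := 71 | P0:I, P1:I, P2:M(71) | bus: BusRdX,Flush
[22] P2: load  L0 | P0:I, P1:I, P2:E(40) | bus: BusRd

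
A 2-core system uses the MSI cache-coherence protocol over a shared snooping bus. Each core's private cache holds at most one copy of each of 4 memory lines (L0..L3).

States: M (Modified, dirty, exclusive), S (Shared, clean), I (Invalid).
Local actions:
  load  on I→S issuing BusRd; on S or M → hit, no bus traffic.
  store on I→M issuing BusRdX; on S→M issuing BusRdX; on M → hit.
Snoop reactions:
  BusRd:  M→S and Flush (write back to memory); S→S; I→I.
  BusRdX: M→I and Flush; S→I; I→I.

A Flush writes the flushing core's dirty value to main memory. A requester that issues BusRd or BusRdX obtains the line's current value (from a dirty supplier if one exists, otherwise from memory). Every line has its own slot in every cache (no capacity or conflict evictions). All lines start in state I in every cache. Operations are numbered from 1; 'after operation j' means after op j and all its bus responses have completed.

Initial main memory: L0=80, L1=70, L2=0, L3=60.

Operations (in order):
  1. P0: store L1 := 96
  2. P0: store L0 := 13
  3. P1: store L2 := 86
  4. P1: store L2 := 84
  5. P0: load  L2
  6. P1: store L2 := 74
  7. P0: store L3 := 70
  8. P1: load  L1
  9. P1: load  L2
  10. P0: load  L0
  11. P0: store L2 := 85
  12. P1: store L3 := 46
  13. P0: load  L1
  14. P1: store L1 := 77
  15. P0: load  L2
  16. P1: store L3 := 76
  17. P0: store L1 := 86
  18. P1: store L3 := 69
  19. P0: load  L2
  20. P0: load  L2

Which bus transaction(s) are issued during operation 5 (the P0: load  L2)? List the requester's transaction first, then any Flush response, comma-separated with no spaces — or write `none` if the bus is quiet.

bus = BusRd,Flush

1. P0: store L1 := 96  bus=[BusRdX]  L1: P0=M P1=I  mem[L1]=70
2. P0: store L0 := 13  bus=[BusRdX]  L0: P0=M P1=I  mem[L0]=80
3. P1: store L2 := 86  bus=[BusRdX]  L2: P0=I P1=M  mem[L2]=0
4. P1: store L2 := 84  bus=[-]  L2: P0=I P1=M  mem[L2]=0
5. P0: load  L2  bus=[BusRd,Flush]  L2: P0=S P1=S  mem[L2]=84
6. P1: store L2 := 74  bus=[BusRdX]  L2: P0=I P1=M  mem[L2]=84
7. P0: store L3 := 70  bus=[BusRdX]  L3: P0=M P1=I  mem[L3]=60
8. P1: load  L1  bus=[BusRd,Flush]  L1: P0=S P1=S  mem[L1]=96
9. P1: load  L2  bus=[-]  L2: P0=I P1=M  mem[L2]=84
10. P0: load  L0  bus=[-]  L0: P0=M P1=I  mem[L0]=80
11. P0: store L2 := 85  bus=[BusRdX,Flush]  L2: P0=M P1=I  mem[L2]=74
12. P1: store L3 := 46  bus=[BusRdX,Flush]  L3: P0=I P1=M  mem[L3]=70
13. P0: load  L1  bus=[-]  L1: P0=S P1=S  mem[L1]=96
14. P1: store L1 := 77  bus=[BusRdX]  L1: P0=I P1=M  mem[L1]=96
15. P0: load  L2  bus=[-]  L2: P0=M P1=I  mem[L2]=74
16. P1: store L3 := 76  bus=[-]  L3: P0=I P1=M  mem[L3]=70
17. P0: store L1 := 86  bus=[BusRdX,Flush]  L1: P0=M P1=I  mem[L1]=77
18. P1: store L3 := 69  bus=[-]  L3: P0=I P1=M  mem[L3]=70
19. P0: load  L2  bus=[-]  L2: P0=M P1=I  mem[L2]=74
20. P0: load  L2  bus=[-]  L2: P0=M P1=I  mem[L2]=74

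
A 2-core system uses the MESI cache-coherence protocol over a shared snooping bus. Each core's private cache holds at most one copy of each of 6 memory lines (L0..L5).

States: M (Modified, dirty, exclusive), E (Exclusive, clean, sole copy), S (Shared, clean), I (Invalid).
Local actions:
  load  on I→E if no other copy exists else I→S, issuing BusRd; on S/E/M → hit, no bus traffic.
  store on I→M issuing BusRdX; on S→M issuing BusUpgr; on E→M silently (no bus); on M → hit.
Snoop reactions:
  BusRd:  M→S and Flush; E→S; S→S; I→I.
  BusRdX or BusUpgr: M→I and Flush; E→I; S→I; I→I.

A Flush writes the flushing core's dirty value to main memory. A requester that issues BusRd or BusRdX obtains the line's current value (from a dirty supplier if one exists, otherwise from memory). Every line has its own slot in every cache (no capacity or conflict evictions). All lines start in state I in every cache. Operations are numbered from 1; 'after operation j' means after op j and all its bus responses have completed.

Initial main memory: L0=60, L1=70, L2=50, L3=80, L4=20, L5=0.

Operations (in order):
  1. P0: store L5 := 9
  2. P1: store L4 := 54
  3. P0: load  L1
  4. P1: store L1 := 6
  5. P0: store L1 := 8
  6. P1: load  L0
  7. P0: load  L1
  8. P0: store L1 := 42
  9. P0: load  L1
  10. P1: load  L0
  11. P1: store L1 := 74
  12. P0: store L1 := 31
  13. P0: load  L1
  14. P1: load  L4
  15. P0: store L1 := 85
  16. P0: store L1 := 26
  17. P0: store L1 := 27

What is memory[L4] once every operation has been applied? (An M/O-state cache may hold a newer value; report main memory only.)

memory[L4] = 20

[1] P0: store L5 := 9 | P0:M(9), P1:I | bus: BusRdX
[2] P1: store L4 := 54 | P0:I, P1:M(54) | bus: BusRdX
[3] P0: load  L1 | P0:E(70), P1:I | bus: BusRd
[4] P1: store L1 := 6 | P0:I, P1:M(6) | bus: BusRdX
[5] P0: store L1 := 8 | P0:M(8), P1:I | bus: BusRdX,Flush
[6] P1: load  L0 | P0:I, P1:E(60) | bus: BusRd
[7] P0: load  L1 | P0:M(8), P1:I | bus: none
[8] P0: store L1 := 42 | P0:M(42), P1:I | bus: none
[9] P0: load  L1 | P0:M(42), P1:I | bus: none
[10] P1: load  L0 | P0:I, P1:E(60) | bus: none
[11] P1: store L1 := 74 | P0:I, P1:M(74) | bus: BusRdX,Flush
[12] P0: store L1 := 31 | P0:M(31), P1:I | bus: BusRdX,Flush
[13] P0: load  L1 | P0:M(31), P1:I | bus: none
[14] P1: load  L4 | P0:I, P1:M(54) | bus: none
[15] P0: store L1 := 85 | P0:M(85), P1:I | bus: none
[16] P0: store L1 := 26 | P0:M(26), P1:I | bus: none
[17] P0: store L1 := 27 | P0:M(27), P1:I | bus: none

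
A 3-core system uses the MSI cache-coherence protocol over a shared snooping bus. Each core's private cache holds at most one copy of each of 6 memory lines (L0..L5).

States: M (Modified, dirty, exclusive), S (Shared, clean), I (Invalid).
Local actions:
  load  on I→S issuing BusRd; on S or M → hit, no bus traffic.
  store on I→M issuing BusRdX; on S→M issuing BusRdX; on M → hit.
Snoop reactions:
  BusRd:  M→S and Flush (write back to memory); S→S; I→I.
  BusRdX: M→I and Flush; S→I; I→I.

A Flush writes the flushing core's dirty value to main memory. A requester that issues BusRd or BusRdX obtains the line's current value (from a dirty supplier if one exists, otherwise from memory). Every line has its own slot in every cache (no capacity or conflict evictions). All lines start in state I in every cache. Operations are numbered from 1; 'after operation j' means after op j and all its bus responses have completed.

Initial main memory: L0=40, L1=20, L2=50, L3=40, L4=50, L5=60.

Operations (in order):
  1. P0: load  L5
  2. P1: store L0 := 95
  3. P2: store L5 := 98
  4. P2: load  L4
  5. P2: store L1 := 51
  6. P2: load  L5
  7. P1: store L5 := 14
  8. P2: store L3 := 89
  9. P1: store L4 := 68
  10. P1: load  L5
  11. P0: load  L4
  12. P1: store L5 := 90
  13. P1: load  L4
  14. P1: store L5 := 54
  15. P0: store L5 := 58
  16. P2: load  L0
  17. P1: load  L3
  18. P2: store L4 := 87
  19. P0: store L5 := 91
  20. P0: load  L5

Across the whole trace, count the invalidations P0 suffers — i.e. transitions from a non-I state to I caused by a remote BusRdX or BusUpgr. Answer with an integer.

invalidations = 2

  op1 P0: load  L5 → S/I/I on L5; bus BusRd; mem=60
  op2 P1: store L0 := 95 → I/M/I on L0; bus BusRdX; mem=40
  op3 P2: store L5 := 98 → I/I/M on L5; bus BusRdX; mem=60
  op4 P2: load  L4 → I/I/S on L4; bus BusRd; mem=50
  op5 P2: store L1 := 51 → I/I/M on L1; bus BusRdX; mem=20
  op6 P2: load  L5 → I/I/M on L5; bus (none); mem=60
  op7 P1: store L5 := 14 → I/M/I on L5; bus BusRdX Flush; mem=98
  op8 P2: store L3 := 89 → I/I/M on L3; bus BusRdX; mem=40
  op9 P1: store L4 := 68 → I/M/I on L4; bus BusRdX; mem=50
  op10 P1: load  L5 → I/M/I on L5; bus (none); mem=98
  op11 P0: load  L4 → S/S/I on L4; bus BusRd Flush; mem=68
  op12 P1: store L5 := 90 → I/M/I on L5; bus (none); mem=98
  op13 P1: load  L4 → S/S/I on L4; bus (none); mem=68
  op14 P1: store L5 := 54 → I/M/I on L5; bus (none); mem=98
  op15 P0: store L5 := 58 → M/I/I on L5; bus BusRdX Flush; mem=54
  op16 P2: load  L0 → I/S/S on L0; bus BusRd Flush; mem=95
  op17 P1: load  L3 → I/S/S on L3; bus BusRd Flush; mem=89
  op18 P2: store L4 := 87 → I/I/M on L4; bus BusRdX; mem=68
  op19 P0: store L5 := 91 → M/I/I on L5; bus (none); mem=54
  op20 P0: load  L5 → M/I/I on L5; bus (none); mem=54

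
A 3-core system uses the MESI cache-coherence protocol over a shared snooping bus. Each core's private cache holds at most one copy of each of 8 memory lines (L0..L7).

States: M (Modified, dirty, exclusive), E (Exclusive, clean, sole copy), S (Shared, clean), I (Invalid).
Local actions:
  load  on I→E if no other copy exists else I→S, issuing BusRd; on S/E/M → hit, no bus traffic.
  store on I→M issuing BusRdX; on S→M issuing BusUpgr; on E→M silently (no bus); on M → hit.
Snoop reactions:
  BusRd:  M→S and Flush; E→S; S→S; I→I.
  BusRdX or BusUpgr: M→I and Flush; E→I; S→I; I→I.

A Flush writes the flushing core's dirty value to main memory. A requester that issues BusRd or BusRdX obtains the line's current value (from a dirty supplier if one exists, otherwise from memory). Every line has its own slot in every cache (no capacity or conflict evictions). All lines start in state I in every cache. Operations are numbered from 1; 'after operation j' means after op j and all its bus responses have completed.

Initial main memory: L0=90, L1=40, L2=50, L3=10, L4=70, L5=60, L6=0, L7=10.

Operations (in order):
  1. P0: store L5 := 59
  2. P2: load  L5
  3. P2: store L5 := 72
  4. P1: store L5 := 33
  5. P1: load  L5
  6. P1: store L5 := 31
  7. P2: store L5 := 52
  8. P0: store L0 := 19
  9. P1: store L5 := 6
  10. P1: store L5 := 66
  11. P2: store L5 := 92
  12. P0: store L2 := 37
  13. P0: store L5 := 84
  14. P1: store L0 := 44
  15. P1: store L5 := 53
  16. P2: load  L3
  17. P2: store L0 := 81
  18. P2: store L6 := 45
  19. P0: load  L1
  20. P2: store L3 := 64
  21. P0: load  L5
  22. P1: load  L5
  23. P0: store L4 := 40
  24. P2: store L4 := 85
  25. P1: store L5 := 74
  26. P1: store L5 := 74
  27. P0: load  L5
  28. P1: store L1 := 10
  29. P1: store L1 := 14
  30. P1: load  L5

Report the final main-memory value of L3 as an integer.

  op1 P0: store L5 := 59 → M/I/I on L5; bus BusRdX; mem=60
  op2 P2: load  L5 → S/I/S on L5; bus BusRd Flush; mem=59
  op3 P2: store L5 := 72 → I/I/M on L5; bus BusUpgr; mem=59
  op4 P1: store L5 := 33 → I/M/I on L5; bus BusRdX Flush; mem=72
  op5 P1: load  L5 → I/M/I on L5; bus (none); mem=72
  op6 P1: store L5 := 31 → I/M/I on L5; bus (none); mem=72
  op7 P2: store L5 := 52 → I/I/M on L5; bus BusRdX Flush; mem=31
  op8 P0: store L0 := 19 → M/I/I on L0; bus BusRdX; mem=90
  op9 P1: store L5 := 6 → I/M/I on L5; bus BusRdX Flush; mem=52
  op10 P1: store L5 := 66 → I/M/I on L5; bus (none); mem=52
  op11 P2: store L5 := 92 → I/I/M on L5; bus BusRdX Flush; mem=66
  op12 P0: store L2 := 37 → M/I/I on L2; bus BusRdX; mem=50
  op13 P0: store L5 := 84 → M/I/I on L5; bus BusRdX Flush; mem=92
  op14 P1: store L0 := 44 → I/M/I on L0; bus BusRdX Flush; mem=19
  op15 P1: store L5 := 53 → I/M/I on L5; bus BusRdX Flush; mem=84
  op16 P2: load  L3 → I/I/E on L3; bus BusRd; mem=10
  op17 P2: store L0 := 81 → I/I/M on L0; bus BusRdX Flush; mem=44
  op18 P2: store L6 := 45 → I/I/M on L6; bus BusRdX; mem=0
  op19 P0: load  L1 → E/I/I on L1; bus BusRd; mem=40
  op20 P2: store L3 := 64 → I/I/M on L3; bus (none); mem=10
  op21 P0: load  L5 → S/S/I on L5; bus BusRd Flush; mem=53
  op22 P1: load  L5 → S/S/I on L5; bus (none); mem=53
  op23 P0: store L4 := 40 → M/I/I on L4; bus BusRdX; mem=70
  op24 P2: store L4 := 85 → I/I/M on L4; bus BusRdX Flush; mem=40
  op25 P1: store L5 := 74 → I/M/I on L5; bus BusUpgr; mem=53
  op26 P1: store L5 := 74 → I/M/I on L5; bus (none); mem=53
  op27 P0: load  L5 → S/S/I on L5; bus BusRd Flush; mem=74
  op28 P1: store L1 := 10 → I/M/I on L1; bus BusRdX; mem=40
  op29 P1: store L1 := 14 → I/M/I on L1; bus (none); mem=40
  op30 P1: load  L5 → S/S/I on L5; bus (none); mem=74

memory[L3] = 10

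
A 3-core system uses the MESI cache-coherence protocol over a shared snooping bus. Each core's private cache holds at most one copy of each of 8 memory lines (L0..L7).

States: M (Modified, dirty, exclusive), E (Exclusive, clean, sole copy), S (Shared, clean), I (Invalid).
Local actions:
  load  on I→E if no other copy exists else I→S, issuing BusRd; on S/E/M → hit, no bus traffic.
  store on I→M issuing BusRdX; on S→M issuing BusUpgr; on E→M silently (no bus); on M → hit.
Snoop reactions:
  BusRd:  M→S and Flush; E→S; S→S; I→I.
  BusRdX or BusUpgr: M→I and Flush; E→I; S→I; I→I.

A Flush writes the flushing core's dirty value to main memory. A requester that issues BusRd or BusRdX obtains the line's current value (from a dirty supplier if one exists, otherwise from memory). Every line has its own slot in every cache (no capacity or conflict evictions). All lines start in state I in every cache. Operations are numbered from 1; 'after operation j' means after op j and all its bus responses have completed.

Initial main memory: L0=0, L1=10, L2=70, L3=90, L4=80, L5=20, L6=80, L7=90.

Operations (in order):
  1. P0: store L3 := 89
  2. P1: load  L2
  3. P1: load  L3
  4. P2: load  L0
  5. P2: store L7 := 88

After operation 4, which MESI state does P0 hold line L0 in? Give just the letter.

[1] P0: store L3 := 89 | P0:M(89), P1:I, P2:I | bus: BusRdX
[2] P1: load  L2 | P0:I, P1:E(70), P2:I | bus: BusRd
[3] P1: load  L3 | P0:S(89), P1:S(89), P2:I | bus: BusRd,Flush
[4] P2: load  L0 | P0:I, P1:I, P2:E(0) | bus: BusRd
[5] P2: store L7 := 88 | P0:I, P1:I, P2:M(88) | bus: BusRdX

state = I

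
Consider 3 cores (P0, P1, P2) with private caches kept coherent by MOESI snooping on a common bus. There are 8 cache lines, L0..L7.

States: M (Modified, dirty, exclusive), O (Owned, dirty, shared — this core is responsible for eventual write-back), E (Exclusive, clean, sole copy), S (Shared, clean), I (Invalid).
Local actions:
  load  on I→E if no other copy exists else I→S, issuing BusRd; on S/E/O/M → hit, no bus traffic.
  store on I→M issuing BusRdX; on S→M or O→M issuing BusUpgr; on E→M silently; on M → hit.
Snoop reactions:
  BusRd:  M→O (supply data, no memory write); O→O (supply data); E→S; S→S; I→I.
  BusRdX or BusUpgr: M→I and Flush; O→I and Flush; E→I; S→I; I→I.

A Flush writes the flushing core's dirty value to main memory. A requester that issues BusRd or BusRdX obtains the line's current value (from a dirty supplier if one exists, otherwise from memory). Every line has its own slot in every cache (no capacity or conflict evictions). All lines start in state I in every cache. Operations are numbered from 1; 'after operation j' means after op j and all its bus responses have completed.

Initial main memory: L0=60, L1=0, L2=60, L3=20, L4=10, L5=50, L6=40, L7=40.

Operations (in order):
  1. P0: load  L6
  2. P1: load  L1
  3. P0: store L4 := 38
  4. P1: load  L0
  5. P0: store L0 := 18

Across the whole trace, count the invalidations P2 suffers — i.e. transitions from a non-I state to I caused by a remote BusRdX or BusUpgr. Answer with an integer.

step 1: P0: load  L6  ⟶  EII  (L6)  txn=BusRd  M[L6]=40
step 2: P1: load  L1  ⟶  IEI  (L1)  txn=BusRd  M[L1]=0
step 3: P0: store L4 := 38  ⟶  MII  (L4)  txn=BusRdX  M[L4]=10
step 4: P1: load  L0  ⟶  IEI  (L0)  txn=BusRd  M[L0]=60
step 5: P0: store L0 := 18  ⟶  MII  (L0)  txn=BusRdX  M[L0]=60

invalidations = 0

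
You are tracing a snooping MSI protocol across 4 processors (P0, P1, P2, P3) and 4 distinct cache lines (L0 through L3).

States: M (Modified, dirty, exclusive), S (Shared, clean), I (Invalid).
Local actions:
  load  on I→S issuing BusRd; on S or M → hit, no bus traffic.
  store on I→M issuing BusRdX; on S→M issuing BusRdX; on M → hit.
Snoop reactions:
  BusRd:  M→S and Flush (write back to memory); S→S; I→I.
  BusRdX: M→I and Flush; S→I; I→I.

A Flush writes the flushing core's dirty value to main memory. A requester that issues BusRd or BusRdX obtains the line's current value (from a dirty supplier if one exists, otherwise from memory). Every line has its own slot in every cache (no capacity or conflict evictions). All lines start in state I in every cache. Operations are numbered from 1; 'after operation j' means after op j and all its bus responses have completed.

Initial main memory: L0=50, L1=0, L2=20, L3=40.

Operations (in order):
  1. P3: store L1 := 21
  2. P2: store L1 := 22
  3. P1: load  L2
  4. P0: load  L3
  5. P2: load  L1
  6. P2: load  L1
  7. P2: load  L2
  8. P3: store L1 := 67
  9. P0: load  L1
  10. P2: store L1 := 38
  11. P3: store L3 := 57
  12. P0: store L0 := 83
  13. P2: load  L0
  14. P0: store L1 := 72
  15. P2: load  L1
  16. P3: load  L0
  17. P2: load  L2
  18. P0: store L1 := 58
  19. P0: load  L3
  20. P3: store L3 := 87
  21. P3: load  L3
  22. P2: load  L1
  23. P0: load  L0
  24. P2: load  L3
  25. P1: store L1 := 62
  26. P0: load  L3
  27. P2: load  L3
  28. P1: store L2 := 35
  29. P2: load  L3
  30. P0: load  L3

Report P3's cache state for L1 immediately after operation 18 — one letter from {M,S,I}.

state = I

1. P3: store L1 := 21  bus=[BusRdX]  L1: P0=I P1=I P2=I P3=M  mem[L1]=0
2. P2: store L1 := 22  bus=[BusRdX,Flush]  L1: P0=I P1=I P2=M P3=I  mem[L1]=21
3. P1: load  L2  bus=[BusRd]  L2: P0=I P1=S P2=I P3=I  mem[L2]=20
4. P0: load  L3  bus=[BusRd]  L3: P0=S P1=I P2=I P3=I  mem[L3]=40
5. P2: load  L1  bus=[-]  L1: P0=I P1=I P2=M P3=I  mem[L1]=21
6. P2: load  L1  bus=[-]  L1: P0=I P1=I P2=M P3=I  mem[L1]=21
7. P2: load  L2  bus=[BusRd]  L2: P0=I P1=S P2=S P3=I  mem[L2]=20
8. P3: store L1 := 67  bus=[BusRdX,Flush]  L1: P0=I P1=I P2=I P3=M  mem[L1]=22
9. P0: load  L1  bus=[BusRd,Flush]  L1: P0=S P1=I P2=I P3=S  mem[L1]=67
10. P2: store L1 := 38  bus=[BusRdX]  L1: P0=I P1=I P2=M P3=I  mem[L1]=67
11. P3: store L3 := 57  bus=[BusRdX]  L3: P0=I P1=I P2=I P3=M  mem[L3]=40
12. P0: store L0 := 83  bus=[BusRdX]  L0: P0=M P1=I P2=I P3=I  mem[L0]=50
13. P2: load  L0  bus=[BusRd,Flush]  L0: P0=S P1=I P2=S P3=I  mem[L0]=83
14. P0: store L1 := 72  bus=[BusRdX,Flush]  L1: P0=M P1=I P2=I P3=I  mem[L1]=38
15. P2: load  L1  bus=[BusRd,Flush]  L1: P0=S P1=I P2=S P3=I  mem[L1]=72
16. P3: load  L0  bus=[BusRd]  L0: P0=S P1=I P2=S P3=S  mem[L0]=83
17. P2: load  L2  bus=[-]  L2: P0=I P1=S P2=S P3=I  mem[L2]=20
18. P0: store L1 := 58  bus=[BusRdX]  L1: P0=M P1=I P2=I P3=I  mem[L1]=72
19. P0: load  L3  bus=[BusRd,Flush]  L3: P0=S P1=I P2=I P3=S  mem[L3]=57
20. P3: store L3 := 87  bus=[BusRdX]  L3: P0=I P1=I P2=I P3=M  mem[L3]=57
21. P3: load  L3  bus=[-]  L3: P0=I P1=I P2=I P3=M  mem[L3]=57
22. P2: load  L1  bus=[BusRd,Flush]  L1: P0=S P1=I P2=S P3=I  mem[L1]=58
23. P0: load  L0  bus=[-]  L0: P0=S P1=I P2=S P3=S  mem[L0]=83
24. P2: load  L3  bus=[BusRd,Flush]  L3: P0=I P1=I P2=S P3=S  mem[L3]=87
25. P1: store L1 := 62  bus=[BusRdX]  L1: P0=I P1=M P2=I P3=I  mem[L1]=58
26. P0: load  L3  bus=[BusRd]  L3: P0=S P1=I P2=S P3=S  mem[L3]=87
27. P2: load  L3  bus=[-]  L3: P0=S P1=I P2=S P3=S  mem[L3]=87
28. P1: store L2 := 35  bus=[BusRdX]  L2: P0=I P1=M P2=I P3=I  mem[L2]=20
29. P2: load  L3  bus=[-]  L3: P0=S P1=I P2=S P3=S  mem[L3]=87
30. P0: load  L3  bus=[-]  L3: P0=S P1=I P2=S P3=S  mem[L3]=87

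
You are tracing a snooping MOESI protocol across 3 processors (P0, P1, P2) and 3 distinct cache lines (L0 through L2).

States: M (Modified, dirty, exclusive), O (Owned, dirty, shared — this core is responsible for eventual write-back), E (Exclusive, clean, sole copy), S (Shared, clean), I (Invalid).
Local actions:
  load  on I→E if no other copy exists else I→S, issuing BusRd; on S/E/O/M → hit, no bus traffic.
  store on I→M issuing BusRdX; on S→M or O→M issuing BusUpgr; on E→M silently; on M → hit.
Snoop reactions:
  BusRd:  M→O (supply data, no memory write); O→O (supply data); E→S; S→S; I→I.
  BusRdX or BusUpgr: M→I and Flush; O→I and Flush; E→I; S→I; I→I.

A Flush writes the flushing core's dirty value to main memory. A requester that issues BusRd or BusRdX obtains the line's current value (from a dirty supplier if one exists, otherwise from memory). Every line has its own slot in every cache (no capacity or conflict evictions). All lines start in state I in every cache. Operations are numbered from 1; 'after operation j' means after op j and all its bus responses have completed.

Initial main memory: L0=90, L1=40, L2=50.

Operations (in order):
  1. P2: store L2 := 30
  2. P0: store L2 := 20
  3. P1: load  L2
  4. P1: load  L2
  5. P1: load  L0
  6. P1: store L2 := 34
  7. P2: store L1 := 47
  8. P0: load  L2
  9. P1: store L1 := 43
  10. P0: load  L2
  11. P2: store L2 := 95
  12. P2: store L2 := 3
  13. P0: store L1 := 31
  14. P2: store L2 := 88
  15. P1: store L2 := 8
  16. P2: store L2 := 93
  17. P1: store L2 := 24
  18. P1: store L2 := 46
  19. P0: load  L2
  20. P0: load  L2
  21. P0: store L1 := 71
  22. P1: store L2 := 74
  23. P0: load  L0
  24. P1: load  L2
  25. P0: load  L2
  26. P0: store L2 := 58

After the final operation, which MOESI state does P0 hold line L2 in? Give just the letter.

step 1: P2: store L2 := 30  ⟶  IIM  (L2)  txn=BusRdX  M[L2]=50
step 2: P0: store L2 := 20  ⟶  MII  (L2)  txn=BusRdX+Flush  M[L2]=30
step 3: P1: load  L2  ⟶  OSI  (L2)  txn=BusRd  M[L2]=30
step 4: P1: load  L2  ⟶  OSI  (L2)  txn=∅  M[L2]=30
step 5: P1: load  L0  ⟶  IEI  (L0)  txn=BusRd  M[L0]=90
step 6: P1: store L2 := 34  ⟶  IMI  (L2)  txn=BusUpgr+Flush  M[L2]=20
step 7: P2: store L1 := 47  ⟶  IIM  (L1)  txn=BusRdX  M[L1]=40
step 8: P0: load  L2  ⟶  SOI  (L2)  txn=BusRd  M[L2]=20
step 9: P1: store L1 := 43  ⟶  IMI  (L1)  txn=BusRdX+Flush  M[L1]=47
step 10: P0: load  L2  ⟶  SOI  (L2)  txn=∅  M[L2]=20
step 11: P2: store L2 := 95  ⟶  IIM  (L2)  txn=BusRdX+Flush  M[L2]=34
step 12: P2: store L2 := 3  ⟶  IIM  (L2)  txn=∅  M[L2]=34
step 13: P0: store L1 := 31  ⟶  MII  (L1)  txn=BusRdX+Flush  M[L1]=43
step 14: P2: store L2 := 88  ⟶  IIM  (L2)  txn=∅  M[L2]=34
step 15: P1: store L2 := 8  ⟶  IMI  (L2)  txn=BusRdX+Flush  M[L2]=88
step 16: P2: store L2 := 93  ⟶  IIM  (L2)  txn=BusRdX+Flush  M[L2]=8
step 17: P1: store L2 := 24  ⟶  IMI  (L2)  txn=BusRdX+Flush  M[L2]=93
step 18: P1: store L2 := 46  ⟶  IMI  (L2)  txn=∅  M[L2]=93
step 19: P0: load  L2  ⟶  SOI  (L2)  txn=BusRd  M[L2]=93
step 20: P0: load  L2  ⟶  SOI  (L2)  txn=∅  M[L2]=93
step 21: P0: store L1 := 71  ⟶  MII  (L1)  txn=∅  M[L1]=43
step 22: P1: store L2 := 74  ⟶  IMI  (L2)  txn=BusUpgr  M[L2]=93
step 23: P0: load  L0  ⟶  SSI  (L0)  txn=BusRd  M[L0]=90
step 24: P1: load  L2  ⟶  IMI  (L2)  txn=∅  M[L2]=93
step 25: P0: load  L2  ⟶  SOI  (L2)  txn=BusRd  M[L2]=93
step 26: P0: store L2 := 58  ⟶  MII  (L2)  txn=BusUpgr+Flush  M[L2]=74

state = M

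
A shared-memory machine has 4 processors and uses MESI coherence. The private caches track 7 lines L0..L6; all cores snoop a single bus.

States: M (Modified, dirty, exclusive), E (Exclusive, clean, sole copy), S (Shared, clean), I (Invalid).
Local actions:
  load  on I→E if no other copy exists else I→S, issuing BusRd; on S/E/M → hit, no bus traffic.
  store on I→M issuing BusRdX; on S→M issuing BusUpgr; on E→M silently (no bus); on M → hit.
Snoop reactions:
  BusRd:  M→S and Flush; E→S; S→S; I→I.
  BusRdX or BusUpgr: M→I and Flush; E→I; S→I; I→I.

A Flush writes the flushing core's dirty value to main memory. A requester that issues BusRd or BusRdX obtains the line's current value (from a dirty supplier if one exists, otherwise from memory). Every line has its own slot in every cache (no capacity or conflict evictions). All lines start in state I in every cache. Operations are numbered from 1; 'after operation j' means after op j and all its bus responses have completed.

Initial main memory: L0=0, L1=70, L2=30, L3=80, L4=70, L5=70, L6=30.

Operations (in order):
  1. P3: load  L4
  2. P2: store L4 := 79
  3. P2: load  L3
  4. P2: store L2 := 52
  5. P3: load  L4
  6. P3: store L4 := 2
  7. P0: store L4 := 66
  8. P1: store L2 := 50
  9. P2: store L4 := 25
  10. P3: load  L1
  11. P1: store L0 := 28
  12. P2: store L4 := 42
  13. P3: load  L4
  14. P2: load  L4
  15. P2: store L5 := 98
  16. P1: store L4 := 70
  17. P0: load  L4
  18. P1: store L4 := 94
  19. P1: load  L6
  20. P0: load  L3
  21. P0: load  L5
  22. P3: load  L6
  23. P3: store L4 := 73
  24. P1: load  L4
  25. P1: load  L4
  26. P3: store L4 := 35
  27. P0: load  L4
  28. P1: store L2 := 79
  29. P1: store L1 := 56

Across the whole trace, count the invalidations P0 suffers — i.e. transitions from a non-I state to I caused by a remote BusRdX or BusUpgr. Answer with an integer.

invalidations = 2

1. P3: load  L4  bus=[BusRd]  L4: P0=I P1=I P2=I P3=E  mem[L4]=70
2. P2: store L4 := 79  bus=[BusRdX]  L4: P0=I P1=I P2=M P3=I  mem[L4]=70
3. P2: load  L3  bus=[BusRd]  L3: P0=I P1=I P2=E P3=I  mem[L3]=80
4. P2: store L2 := 52  bus=[BusRdX]  L2: P0=I P1=I P2=M P3=I  mem[L2]=30
5. P3: load  L4  bus=[BusRd,Flush]  L4: P0=I P1=I P2=S P3=S  mem[L4]=79
6. P3: store L4 := 2  bus=[BusUpgr]  L4: P0=I P1=I P2=I P3=M  mem[L4]=79
7. P0: store L4 := 66  bus=[BusRdX,Flush]  L4: P0=M P1=I P2=I P3=I  mem[L4]=2
8. P1: store L2 := 50  bus=[BusRdX,Flush]  L2: P0=I P1=M P2=I P3=I  mem[L2]=52
9. P2: store L4 := 25  bus=[BusRdX,Flush]  L4: P0=I P1=I P2=M P3=I  mem[L4]=66
10. P3: load  L1  bus=[BusRd]  L1: P0=I P1=I P2=I P3=E  mem[L1]=70
11. P1: store L0 := 28  bus=[BusRdX]  L0: P0=I P1=M P2=I P3=I  mem[L0]=0
12. P2: store L4 := 42  bus=[-]  L4: P0=I P1=I P2=M P3=I  mem[L4]=66
13. P3: load  L4  bus=[BusRd,Flush]  L4: P0=I P1=I P2=S P3=S  mem[L4]=42
14. P2: load  L4  bus=[-]  L4: P0=I P1=I P2=S P3=S  mem[L4]=42
15. P2: store L5 := 98  bus=[BusRdX]  L5: P0=I P1=I P2=M P3=I  mem[L5]=70
16. P1: store L4 := 70  bus=[BusRdX]  L4: P0=I P1=M P2=I P3=I  mem[L4]=42
17. P0: load  L4  bus=[BusRd,Flush]  L4: P0=S P1=S P2=I P3=I  mem[L4]=70
18. P1: store L4 := 94  bus=[BusUpgr]  L4: P0=I P1=M P2=I P3=I  mem[L4]=70
19. P1: load  L6  bus=[BusRd]  L6: P0=I P1=E P2=I P3=I  mem[L6]=30
20. P0: load  L3  bus=[BusRd]  L3: P0=S P1=I P2=S P3=I  mem[L3]=80
21. P0: load  L5  bus=[BusRd,Flush]  L5: P0=S P1=I P2=S P3=I  mem[L5]=98
22. P3: load  L6  bus=[BusRd]  L6: P0=I P1=S P2=I P3=S  mem[L6]=30
23. P3: store L4 := 73  bus=[BusRdX,Flush]  L4: P0=I P1=I P2=I P3=M  mem[L4]=94
24. P1: load  L4  bus=[BusRd,Flush]  L4: P0=I P1=S P2=I P3=S  mem[L4]=73
25. P1: load  L4  bus=[-]  L4: P0=I P1=S P2=I P3=S  mem[L4]=73
26. P3: store L4 := 35  bus=[BusUpgr]  L4: P0=I P1=I P2=I P3=M  mem[L4]=73
27. P0: load  L4  bus=[BusRd,Flush]  L4: P0=S P1=I P2=I P3=S  mem[L4]=35
28. P1: store L2 := 79  bus=[-]  L2: P0=I P1=M P2=I P3=I  mem[L2]=52
29. P1: store L1 := 56  bus=[BusRdX]  L1: P0=I P1=M P2=I P3=I  mem[L1]=70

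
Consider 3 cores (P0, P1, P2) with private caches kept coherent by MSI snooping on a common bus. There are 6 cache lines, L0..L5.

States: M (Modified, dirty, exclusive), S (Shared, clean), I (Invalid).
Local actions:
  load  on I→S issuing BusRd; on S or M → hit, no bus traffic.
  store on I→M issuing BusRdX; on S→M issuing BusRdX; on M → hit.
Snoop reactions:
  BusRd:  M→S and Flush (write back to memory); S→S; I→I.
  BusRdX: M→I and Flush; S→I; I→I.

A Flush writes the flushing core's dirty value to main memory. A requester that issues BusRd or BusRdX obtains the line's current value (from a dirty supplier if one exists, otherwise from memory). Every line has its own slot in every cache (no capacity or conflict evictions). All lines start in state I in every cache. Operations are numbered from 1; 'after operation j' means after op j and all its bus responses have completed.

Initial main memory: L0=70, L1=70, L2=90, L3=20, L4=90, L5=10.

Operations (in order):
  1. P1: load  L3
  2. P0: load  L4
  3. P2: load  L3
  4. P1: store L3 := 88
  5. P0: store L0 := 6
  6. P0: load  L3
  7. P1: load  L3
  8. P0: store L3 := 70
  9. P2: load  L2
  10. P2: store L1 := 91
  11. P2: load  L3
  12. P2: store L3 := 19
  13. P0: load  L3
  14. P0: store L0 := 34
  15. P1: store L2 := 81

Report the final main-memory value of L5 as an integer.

step 1: P1: load  L3  ⟶  ISI  (L3)  txn=BusRd  M[L3]=20
step 2: P0: load  L4  ⟶  SII  (L4)  txn=BusRd  M[L4]=90
step 3: P2: load  L3  ⟶  ISS  (L3)  txn=BusRd  M[L3]=20
step 4: P1: store L3 := 88  ⟶  IMI  (L3)  txn=BusRdX  M[L3]=20
step 5: P0: store L0 := 6  ⟶  MII  (L0)  txn=BusRdX  M[L0]=70
step 6: P0: load  L3  ⟶  SSI  (L3)  txn=BusRd+Flush  M[L3]=88
step 7: P1: load  L3  ⟶  SSI  (L3)  txn=∅  M[L3]=88
step 8: P0: store L3 := 70  ⟶  MII  (L3)  txn=BusRdX  M[L3]=88
step 9: P2: load  L2  ⟶  IIS  (L2)  txn=BusRd  M[L2]=90
step 10: P2: store L1 := 91  ⟶  IIM  (L1)  txn=BusRdX  M[L1]=70
step 11: P2: load  L3  ⟶  SIS  (L3)  txn=BusRd+Flush  M[L3]=70
step 12: P2: store L3 := 19  ⟶  IIM  (L3)  txn=BusRdX  M[L3]=70
step 13: P0: load  L3  ⟶  SIS  (L3)  txn=BusRd+Flush  M[L3]=19
step 14: P0: store L0 := 34  ⟶  MII  (L0)  txn=∅  M[L0]=70
step 15: P1: store L2 := 81  ⟶  IMI  (L2)  txn=BusRdX  M[L2]=90

memory[L5] = 10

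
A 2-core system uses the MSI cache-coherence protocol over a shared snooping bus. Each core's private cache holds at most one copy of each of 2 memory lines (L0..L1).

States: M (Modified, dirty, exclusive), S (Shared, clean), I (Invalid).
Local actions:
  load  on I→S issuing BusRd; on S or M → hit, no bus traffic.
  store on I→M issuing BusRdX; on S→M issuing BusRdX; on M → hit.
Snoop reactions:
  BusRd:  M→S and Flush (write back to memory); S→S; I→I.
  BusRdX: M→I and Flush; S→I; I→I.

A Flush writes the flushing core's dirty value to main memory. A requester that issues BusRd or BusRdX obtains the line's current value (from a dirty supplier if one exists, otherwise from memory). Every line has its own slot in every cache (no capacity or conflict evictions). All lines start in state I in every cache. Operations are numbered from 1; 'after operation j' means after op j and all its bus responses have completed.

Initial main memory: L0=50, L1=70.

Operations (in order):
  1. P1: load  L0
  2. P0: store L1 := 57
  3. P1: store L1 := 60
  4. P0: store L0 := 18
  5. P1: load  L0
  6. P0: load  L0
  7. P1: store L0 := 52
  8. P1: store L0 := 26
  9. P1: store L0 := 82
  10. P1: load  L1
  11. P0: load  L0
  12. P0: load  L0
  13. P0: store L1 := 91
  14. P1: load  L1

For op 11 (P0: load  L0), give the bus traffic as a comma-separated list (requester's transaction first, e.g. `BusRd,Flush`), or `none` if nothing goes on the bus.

bus = BusRd,Flush

step 1: P1: load  L0  ⟶  IS  (L0)  txn=BusRd  M[L0]=50
step 2: P0: store L1 := 57  ⟶  MI  (L1)  txn=BusRdX  M[L1]=70
step 3: P1: store L1 := 60  ⟶  IM  (L1)  txn=BusRdX+Flush  M[L1]=57
step 4: P0: store L0 := 18  ⟶  MI  (L0)  txn=BusRdX  M[L0]=50
step 5: P1: load  L0  ⟶  SS  (L0)  txn=BusRd+Flush  M[L0]=18
step 6: P0: load  L0  ⟶  SS  (L0)  txn=∅  M[L0]=18
step 7: P1: store L0 := 52  ⟶  IM  (L0)  txn=BusRdX  M[L0]=18
step 8: P1: store L0 := 26  ⟶  IM  (L0)  txn=∅  M[L0]=18
step 9: P1: store L0 := 82  ⟶  IM  (L0)  txn=∅  M[L0]=18
step 10: P1: load  L1  ⟶  IM  (L1)  txn=∅  M[L1]=57
step 11: P0: load  L0  ⟶  SS  (L0)  txn=BusRd+Flush  M[L0]=82
step 12: P0: load  L0  ⟶  SS  (L0)  txn=∅  M[L0]=82
step 13: P0: store L1 := 91  ⟶  MI  (L1)  txn=BusRdX+Flush  M[L1]=60
step 14: P1: load  L1  ⟶  SS  (L1)  txn=BusRd+Flush  M[L1]=91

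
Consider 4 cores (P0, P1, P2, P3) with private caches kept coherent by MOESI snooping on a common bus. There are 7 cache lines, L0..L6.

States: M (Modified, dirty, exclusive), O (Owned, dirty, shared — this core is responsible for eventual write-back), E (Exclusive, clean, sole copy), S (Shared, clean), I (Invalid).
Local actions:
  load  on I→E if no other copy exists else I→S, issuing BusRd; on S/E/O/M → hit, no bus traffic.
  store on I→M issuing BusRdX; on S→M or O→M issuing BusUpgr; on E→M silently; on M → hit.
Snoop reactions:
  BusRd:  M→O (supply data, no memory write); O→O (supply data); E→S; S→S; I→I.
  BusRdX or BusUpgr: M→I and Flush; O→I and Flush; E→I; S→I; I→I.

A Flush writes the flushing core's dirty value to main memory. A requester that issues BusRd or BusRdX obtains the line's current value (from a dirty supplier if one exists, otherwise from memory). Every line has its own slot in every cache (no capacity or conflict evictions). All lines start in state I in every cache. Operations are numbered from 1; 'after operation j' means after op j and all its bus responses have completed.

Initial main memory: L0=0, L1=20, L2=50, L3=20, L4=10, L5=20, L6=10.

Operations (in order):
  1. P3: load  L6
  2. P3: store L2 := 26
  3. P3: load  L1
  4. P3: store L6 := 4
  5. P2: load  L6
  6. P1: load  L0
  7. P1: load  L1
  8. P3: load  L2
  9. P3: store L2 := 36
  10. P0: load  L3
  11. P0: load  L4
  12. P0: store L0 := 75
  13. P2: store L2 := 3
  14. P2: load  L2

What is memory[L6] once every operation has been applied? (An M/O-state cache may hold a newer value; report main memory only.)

memory[L6] = 10

[1] P3: load  L6 | P0:I, P1:I, P2:I, P3:E(10) | bus: BusRd
[2] P3: store L2 := 26 | P0:I, P1:I, P2:I, P3:M(26) | bus: BusRdX
[3] P3: load  L1 | P0:I, P1:I, P2:I, P3:E(20) | bus: BusRd
[4] P3: store L6 := 4 | P0:I, P1:I, P2:I, P3:M(4) | bus: none
[5] P2: load  L6 | P0:I, P1:I, P2:S(4), P3:O(4) | bus: BusRd
[6] P1: load  L0 | P0:I, P1:E(0), P2:I, P3:I | bus: BusRd
[7] P1: load  L1 | P0:I, P1:S(20), P2:I, P3:S(20) | bus: BusRd
[8] P3: load  L2 | P0:I, P1:I, P2:I, P3:M(26) | bus: none
[9] P3: store L2 := 36 | P0:I, P1:I, P2:I, P3:M(36) | bus: none
[10] P0: load  L3 | P0:E(20), P1:I, P2:I, P3:I | bus: BusRd
[11] P0: load  L4 | P0:E(10), P1:I, P2:I, P3:I | bus: BusRd
[12] P0: store L0 := 75 | P0:M(75), P1:I, P2:I, P3:I | bus: BusRdX
[13] P2: store L2 := 3 | P0:I, P1:I, P2:M(3), P3:I | bus: BusRdX,Flush
[14] P2: load  L2 | P0:I, P1:I, P2:M(3), P3:I | bus: none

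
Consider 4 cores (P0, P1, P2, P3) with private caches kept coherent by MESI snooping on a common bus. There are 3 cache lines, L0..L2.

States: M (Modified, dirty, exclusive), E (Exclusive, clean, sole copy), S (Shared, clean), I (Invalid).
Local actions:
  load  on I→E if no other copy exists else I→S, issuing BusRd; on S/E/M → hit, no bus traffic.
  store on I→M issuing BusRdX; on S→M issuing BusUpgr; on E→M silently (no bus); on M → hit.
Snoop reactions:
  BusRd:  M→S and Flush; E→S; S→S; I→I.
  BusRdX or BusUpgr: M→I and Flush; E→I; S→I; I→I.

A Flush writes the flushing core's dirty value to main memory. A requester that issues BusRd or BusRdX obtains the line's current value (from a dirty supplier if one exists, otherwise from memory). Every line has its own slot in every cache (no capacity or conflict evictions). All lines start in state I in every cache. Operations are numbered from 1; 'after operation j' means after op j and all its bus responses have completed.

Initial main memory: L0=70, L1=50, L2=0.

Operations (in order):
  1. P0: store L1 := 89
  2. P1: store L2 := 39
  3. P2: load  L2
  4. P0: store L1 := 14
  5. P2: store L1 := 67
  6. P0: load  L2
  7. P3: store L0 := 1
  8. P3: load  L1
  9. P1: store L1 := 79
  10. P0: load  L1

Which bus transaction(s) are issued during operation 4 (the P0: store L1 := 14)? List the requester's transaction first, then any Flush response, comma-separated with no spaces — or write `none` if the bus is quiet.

step 1: P0: store L1 := 89  ⟶  MIII  (L1)  txn=BusRdX  M[L1]=50
step 2: P1: store L2 := 39  ⟶  IMII  (L2)  txn=BusRdX  M[L2]=0
step 3: P2: load  L2  ⟶  ISSI  (L2)  txn=BusRd+Flush  M[L2]=39
step 4: P0: store L1 := 14  ⟶  MIII  (L1)  txn=∅  M[L1]=50
step 5: P2: store L1 := 67  ⟶  IIMI  (L1)  txn=BusRdX+Flush  M[L1]=14
step 6: P0: load  L2  ⟶  SSSI  (L2)  txn=BusRd  M[L2]=39
step 7: P3: store L0 := 1  ⟶  IIIM  (L0)  txn=BusRdX  M[L0]=70
step 8: P3: load  L1  ⟶  IISS  (L1)  txn=BusRd+Flush  M[L1]=67
step 9: P1: store L1 := 79  ⟶  IMII  (L1)  txn=BusRdX  M[L1]=67
step 10: P0: load  L1  ⟶  SSII  (L1)  txn=BusRd+Flush  M[L1]=79

bus = none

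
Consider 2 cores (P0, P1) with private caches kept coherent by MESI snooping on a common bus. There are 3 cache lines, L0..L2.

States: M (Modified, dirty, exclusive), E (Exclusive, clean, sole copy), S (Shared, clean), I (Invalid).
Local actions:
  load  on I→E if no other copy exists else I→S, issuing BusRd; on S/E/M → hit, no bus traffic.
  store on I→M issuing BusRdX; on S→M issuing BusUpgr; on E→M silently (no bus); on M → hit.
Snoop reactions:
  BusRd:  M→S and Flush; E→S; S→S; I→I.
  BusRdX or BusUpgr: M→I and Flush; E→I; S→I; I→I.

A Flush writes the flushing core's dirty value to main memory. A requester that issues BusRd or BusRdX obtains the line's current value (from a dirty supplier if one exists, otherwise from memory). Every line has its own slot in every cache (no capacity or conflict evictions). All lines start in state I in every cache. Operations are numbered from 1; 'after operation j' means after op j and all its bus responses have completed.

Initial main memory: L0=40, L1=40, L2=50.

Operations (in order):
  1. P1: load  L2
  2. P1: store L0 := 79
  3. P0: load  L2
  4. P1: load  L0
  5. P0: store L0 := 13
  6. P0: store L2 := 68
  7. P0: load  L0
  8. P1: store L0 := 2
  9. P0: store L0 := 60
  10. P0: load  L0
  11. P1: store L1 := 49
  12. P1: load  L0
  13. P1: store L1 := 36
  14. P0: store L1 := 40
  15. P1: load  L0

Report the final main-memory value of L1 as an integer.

memory[L1] = 36

1. P1: load  L2  bus=[BusRd]  L2: P0=I P1=E  mem[L2]=50
2. P1: store L0 := 79  bus=[BusRdX]  L0: P0=I P1=M  mem[L0]=40
3. P0: load  L2  bus=[BusRd]  L2: P0=S P1=S  mem[L2]=50
4. P1: load  L0  bus=[-]  L0: P0=I P1=M  mem[L0]=40
5. P0: store L0 := 13  bus=[BusRdX,Flush]  L0: P0=M P1=I  mem[L0]=79
6. P0: store L2 := 68  bus=[BusUpgr]  L2: P0=M P1=I  mem[L2]=50
7. P0: load  L0  bus=[-]  L0: P0=M P1=I  mem[L0]=79
8. P1: store L0 := 2  bus=[BusRdX,Flush]  L0: P0=I P1=M  mem[L0]=13
9. P0: store L0 := 60  bus=[BusRdX,Flush]  L0: P0=M P1=I  mem[L0]=2
10. P0: load  L0  bus=[-]  L0: P0=M P1=I  mem[L0]=2
11. P1: store L1 := 49  bus=[BusRdX]  L1: P0=I P1=M  mem[L1]=40
12. P1: load  L0  bus=[BusRd,Flush]  L0: P0=S P1=S  mem[L0]=60
13. P1: store L1 := 36  bus=[-]  L1: P0=I P1=M  mem[L1]=40
14. P0: store L1 := 40  bus=[BusRdX,Flush]  L1: P0=M P1=I  mem[L1]=36
15. P1: load  L0  bus=[-]  L0: P0=S P1=S  mem[L0]=60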